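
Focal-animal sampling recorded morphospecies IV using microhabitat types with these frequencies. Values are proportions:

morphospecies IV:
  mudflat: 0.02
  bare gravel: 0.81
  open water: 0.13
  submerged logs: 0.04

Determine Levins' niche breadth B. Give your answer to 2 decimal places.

Σpᵢ² = 0.02² + 0.81² + 0.13² + 0.04² = 0.0004 + 0.6561 + 0.0169 + 0.0016 = 0.6750
B = 1 / 0.6750 = 1.4815

1.48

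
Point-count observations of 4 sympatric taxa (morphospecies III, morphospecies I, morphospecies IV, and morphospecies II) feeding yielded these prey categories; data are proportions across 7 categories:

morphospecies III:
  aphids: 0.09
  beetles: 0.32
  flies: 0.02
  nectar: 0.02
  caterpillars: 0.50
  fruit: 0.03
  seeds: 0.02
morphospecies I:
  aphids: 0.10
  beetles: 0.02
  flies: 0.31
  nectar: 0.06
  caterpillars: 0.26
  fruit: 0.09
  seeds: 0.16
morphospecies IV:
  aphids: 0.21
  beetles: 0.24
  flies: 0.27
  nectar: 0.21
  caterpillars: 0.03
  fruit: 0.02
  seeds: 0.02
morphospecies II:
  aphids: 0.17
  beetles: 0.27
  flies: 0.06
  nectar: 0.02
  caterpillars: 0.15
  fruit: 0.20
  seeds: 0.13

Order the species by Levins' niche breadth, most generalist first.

morphospecies II > morphospecies I > morphospecies IV > morphospecies III

Σp_IIIᵢ² = 0.09² + 0.32² + 0.02² + 0.02² + 0.50² + 0.03² + 0.02² = 0.0081 + 0.1024 + 0.0004 + 0.0004 + 0.2500 + 0.0009 + 0.0004 = 0.3626
B_III = 1 / 0.3626 = 2.7579
Σp_Iᵢ² = 0.10² + 0.02² + 0.31² + 0.06² + 0.26² + 0.09² + 0.16² = 0.0100 + 0.0004 + 0.0961 + 0.0036 + 0.0676 + 0.0081 + 0.0256 = 0.2114
B_I = 1 / 0.2114 = 4.7304
Σp_IVᵢ² = 0.21² + 0.24² + 0.27² + 0.21² + 0.03² + 0.02² + 0.02² = 0.0441 + 0.0576 + 0.0729 + 0.0441 + 0.0009 + 0.0004 + 0.0004 = 0.2204
B_IV = 1 / 0.2204 = 4.5372
Σp_IIᵢ² = 0.17² + 0.27² + 0.06² + 0.02² + 0.15² + 0.20² + 0.13² = 0.0289 + 0.0729 + 0.0036 + 0.0004 + 0.0225 + 0.0400 + 0.0169 = 0.1852
B_II = 1 / 0.1852 = 5.3996
Ranking by B (broadest → narrowest): morphospecies II (5.40) > morphospecies I (4.73) > morphospecies IV (4.54) > morphospecies III (2.76)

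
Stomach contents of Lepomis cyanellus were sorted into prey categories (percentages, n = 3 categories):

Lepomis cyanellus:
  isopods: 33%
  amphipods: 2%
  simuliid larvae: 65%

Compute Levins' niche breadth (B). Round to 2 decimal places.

1.88

Convert percentages to proportions (divide by 100).
Σpᵢ² = 0.33² + 0.02² + 0.65² = 0.1089 + 0.0004 + 0.4225 = 0.5318
B = 1 / 0.5318 = 1.8804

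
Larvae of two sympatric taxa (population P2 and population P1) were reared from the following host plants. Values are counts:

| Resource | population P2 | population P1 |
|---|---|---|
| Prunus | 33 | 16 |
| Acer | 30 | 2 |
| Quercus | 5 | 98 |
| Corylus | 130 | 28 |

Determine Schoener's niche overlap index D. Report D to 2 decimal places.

0.34

Proportions for population P2 (n=198): 33/198=0.1667, 30/198=0.1515, 5/198=0.0253, 130/198=0.6566
Proportions for population P1 (n=144): 16/144=0.1111, 2/144=0.0139, 98/144=0.6806, 28/144=0.1944
Σ|p₁ᵢ − p₂ᵢ| = 0.0556 + 0.1376 + 0.6553 + 0.4622 = 1.3107
D = 1 − ½ × 1.3107 = 1 − 0.65535 = 0.34465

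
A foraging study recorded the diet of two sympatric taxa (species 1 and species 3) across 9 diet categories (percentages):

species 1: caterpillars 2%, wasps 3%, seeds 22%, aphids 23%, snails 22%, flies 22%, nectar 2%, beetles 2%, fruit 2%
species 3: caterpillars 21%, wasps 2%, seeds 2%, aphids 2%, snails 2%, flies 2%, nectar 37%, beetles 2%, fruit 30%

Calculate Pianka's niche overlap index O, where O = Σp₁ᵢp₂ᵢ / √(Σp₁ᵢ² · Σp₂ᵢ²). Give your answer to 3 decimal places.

Convert percentages to proportions (divide by 100).
Σ p₁ᵢp₂ᵢ = 0.0042 + 0.0006 + 0.0044 + 0.0046 + 0.0044 + 0.0044 + 0.0074 + 0.0004 + 0.0060 = 0.0364
Σp_1ᵢ² = 0.02² + 0.03² + 0.22² + 0.23² + 0.22² + 0.22² + 0.02² + 0.02² + 0.02² = 0.0004 + 0.0009 + 0.0484 + 0.0529 + 0.0484 + 0.0484 + 0.0004 + 0.0004 + 0.0004 = 0.2006
Σp_2ᵢ² = 0.21² + 0.02² + 0.02² + 0.02² + 0.02² + 0.02² + 0.37² + 0.02² + 0.30² = 0.0441 + 0.0004 + 0.0004 + 0.0004 + 0.0004 + 0.0004 + 0.1369 + 0.0004 + 0.0900 = 0.2734
O = 0.0364 / √(0.2006 × 0.2734) = 0.0364 / 0.234188 = 0.15543

0.155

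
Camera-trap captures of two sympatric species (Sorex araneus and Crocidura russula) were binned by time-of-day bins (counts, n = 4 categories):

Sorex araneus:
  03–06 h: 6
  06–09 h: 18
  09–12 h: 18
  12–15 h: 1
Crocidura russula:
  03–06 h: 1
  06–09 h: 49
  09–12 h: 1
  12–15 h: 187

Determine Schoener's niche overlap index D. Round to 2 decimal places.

Proportions for Sorex araneus (n=43): 6/43=0.1395, 18/43=0.4186, 18/43=0.4186, 1/43=0.0233
Proportions for Crocidura russula (n=238): 1/238=0.0042, 49/238=0.2059, 1/238=0.0042, 187/238=0.7857
Σ|p₁ᵢ − p₂ᵢ| = 0.1353 + 0.2127 + 0.4144 + 0.7624 = 1.5248
D = 1 − ½ × 1.5248 = 1 − 0.76240 = 0.23760

0.24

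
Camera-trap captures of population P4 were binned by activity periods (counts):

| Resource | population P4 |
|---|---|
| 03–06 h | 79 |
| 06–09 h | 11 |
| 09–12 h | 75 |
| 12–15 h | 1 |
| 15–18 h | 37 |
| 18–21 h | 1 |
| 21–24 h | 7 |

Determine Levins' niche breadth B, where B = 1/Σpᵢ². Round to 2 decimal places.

3.32

Proportions for population P4 (n=211): 79/211=0.3744, 11/211=0.0521, 75/211=0.3555, 1/211=0.0047, 37/211=0.1754, 1/211=0.0047, 7/211=0.0332
Σpᵢ² = 0.3744² + 0.0521² + 0.3555² + 0.0047² + 0.1754² + 0.0047² + 0.0332² = 0.140175 + 0.002714 + 0.126380 + 0.000022 + 0.030765 + 0.000022 + 0.001102 = 0.301180
B = 1 / 0.301180 = 3.3203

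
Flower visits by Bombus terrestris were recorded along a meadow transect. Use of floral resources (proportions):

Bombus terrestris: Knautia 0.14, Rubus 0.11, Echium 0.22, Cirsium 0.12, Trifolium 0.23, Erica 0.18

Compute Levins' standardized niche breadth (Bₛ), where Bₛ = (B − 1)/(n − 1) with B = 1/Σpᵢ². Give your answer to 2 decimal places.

Σpᵢ² = 0.14² + 0.11² + 0.22² + 0.12² + 0.23² + 0.18² = 0.0196 + 0.0121 + 0.0484 + 0.0144 + 0.0529 + 0.0324 = 0.1798
B = 1 / 0.1798 = 5.5617
Bₛ = (B − 1)/(n − 1) = (5.5617 − 1)/(6 − 1) = 4.5617/5 = 0.9123

0.91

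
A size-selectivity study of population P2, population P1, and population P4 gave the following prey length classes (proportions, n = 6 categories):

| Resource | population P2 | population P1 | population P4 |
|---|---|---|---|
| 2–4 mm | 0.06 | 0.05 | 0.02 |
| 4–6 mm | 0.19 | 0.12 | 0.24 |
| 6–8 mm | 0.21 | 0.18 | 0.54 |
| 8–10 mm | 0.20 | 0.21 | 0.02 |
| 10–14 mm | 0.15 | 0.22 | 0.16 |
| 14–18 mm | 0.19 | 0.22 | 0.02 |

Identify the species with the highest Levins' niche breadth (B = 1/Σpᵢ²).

population P2

Σp_P2ᵢ² = 0.06² + 0.19² + 0.21² + 0.20² + 0.15² + 0.19² = 0.0036 + 0.0361 + 0.0441 + 0.0400 + 0.0225 + 0.0361 = 0.1824
B_P2 = 1 / 0.1824 = 5.4825
Σp_P1ᵢ² = 0.05² + 0.12² + 0.18² + 0.21² + 0.22² + 0.22² = 0.0025 + 0.0144 + 0.0324 + 0.0441 + 0.0484 + 0.0484 = 0.1902
B_P1 = 1 / 0.1902 = 5.2576
Σp_P4ᵢ² = 0.02² + 0.24² + 0.54² + 0.02² + 0.16² + 0.02² = 0.0004 + 0.0576 + 0.2916 + 0.0004 + 0.0256 + 0.0004 = 0.3760
B_P4 = 1 / 0.3760 = 2.6596
Highest B → broadest niche (most generalist): population P2 (B = 5.48).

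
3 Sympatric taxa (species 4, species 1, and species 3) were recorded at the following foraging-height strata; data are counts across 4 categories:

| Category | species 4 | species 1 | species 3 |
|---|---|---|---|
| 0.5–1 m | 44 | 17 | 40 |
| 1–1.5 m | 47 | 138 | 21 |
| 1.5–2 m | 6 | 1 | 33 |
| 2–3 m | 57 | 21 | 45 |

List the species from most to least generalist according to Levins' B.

species 3 > species 4 > species 1

Proportions for species 4 (n=154): 44/154=0.2857, 47/154=0.3052, 6/154=0.0390, 57/154=0.3701
Proportions for species 1 (n=177): 17/177=0.0960, 138/177=0.7797, 1/177=0.0056, 21/177=0.1186
Proportions for species 3 (n=139): 40/139=0.2878, 21/139=0.1511, 33/139=0.2374, 45/139=0.3237
Σp_4ᵢ² = 0.2857² + 0.3052² + 0.0390² + 0.3701² = 0.081624 + 0.093147 + 0.001521 + 0.136974 = 0.313266
B_4 = 1 / 0.313266 = 3.1922
Σp_1ᵢ² = 0.0960² + 0.7797² + 0.0056² + 0.1186² = 0.009216 + 0.607932 + 0.000031 + 0.014066 = 0.631245
B_1 = 1 / 0.631245 = 1.5842
Σp_3ᵢ² = 0.2878² + 0.1511² + 0.2374² + 0.3237² = 0.082829 + 0.022831 + 0.056359 + 0.104782 = 0.266801
B_3 = 1 / 0.266801 = 3.7481
Ranking by B (broadest → narrowest): species 3 (3.75) > species 4 (3.19) > species 1 (1.58)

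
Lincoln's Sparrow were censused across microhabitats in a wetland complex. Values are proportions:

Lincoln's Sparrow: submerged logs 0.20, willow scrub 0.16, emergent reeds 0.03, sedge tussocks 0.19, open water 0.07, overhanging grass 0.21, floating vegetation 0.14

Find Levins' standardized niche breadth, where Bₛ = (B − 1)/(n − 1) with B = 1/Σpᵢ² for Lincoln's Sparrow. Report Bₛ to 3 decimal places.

0.807

Σpᵢ² = 0.20² + 0.16² + 0.03² + 0.19² + 0.07² + 0.21² + 0.14² = 0.0400 + 0.0256 + 0.0009 + 0.0361 + 0.0049 + 0.0441 + 0.0196 = 0.1712
B = 1 / 0.1712 = 5.84112
Bₛ = (B − 1)/(n − 1) = (5.84112 − 1)/(7 − 1) = 4.84112/6 = 0.80685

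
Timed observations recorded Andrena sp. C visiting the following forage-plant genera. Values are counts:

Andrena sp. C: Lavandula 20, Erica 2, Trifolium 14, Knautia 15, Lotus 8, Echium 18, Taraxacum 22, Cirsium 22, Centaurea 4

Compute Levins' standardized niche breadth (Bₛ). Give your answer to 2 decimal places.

Proportions for Andrena sp. C (n=125): 20/125=0.1600, 2/125=0.0160, 14/125=0.1120, 15/125=0.1200, 8/125=0.0640, 18/125=0.1440, 22/125=0.1760, 22/125=0.1760, 4/125=0.0320
Σpᵢ² = 0.1600² + 0.0160² + 0.1120² + 0.1200² + 0.0640² + 0.1440² + 0.1760² + 0.1760² + 0.0320² = 0.025600 + 0.000256 + 0.012544 + 0.014400 + 0.004096 + 0.020736 + 0.030976 + 0.030976 + 0.001024 = 0.140608
B = 1 / 0.140608 = 7.1120
Bₛ = (B − 1)/(n − 1) = (7.1120 − 1)/(9 − 1) = 6.1120/8 = 0.7640

0.76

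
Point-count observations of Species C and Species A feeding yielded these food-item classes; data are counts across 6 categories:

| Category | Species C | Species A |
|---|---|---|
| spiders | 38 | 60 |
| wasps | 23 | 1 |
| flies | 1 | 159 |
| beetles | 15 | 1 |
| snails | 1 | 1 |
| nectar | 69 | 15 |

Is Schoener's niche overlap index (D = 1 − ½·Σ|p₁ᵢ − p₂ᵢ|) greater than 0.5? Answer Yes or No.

Proportions for Species C (n=147): 38/147=0.2585, 23/147=0.1565, 1/147=0.0068, 15/147=0.1020, 1/147=0.0068, 69/147=0.4694
Proportions for Species A (n=237): 60/237=0.2532, 1/237=0.0042, 159/237=0.6709, 1/237=0.0042, 1/237=0.0042, 15/237=0.0633
Σ|p₁ᵢ − p₂ᵢ| = 0.0053 + 0.1523 + 0.6641 + 0.0978 + 0.0026 + 0.4061 = 1.3282
D = 1 − ½ × 1.3282 = 1 − 0.66410 = 0.33590
D = 0.33590 < 0.5 → No.

No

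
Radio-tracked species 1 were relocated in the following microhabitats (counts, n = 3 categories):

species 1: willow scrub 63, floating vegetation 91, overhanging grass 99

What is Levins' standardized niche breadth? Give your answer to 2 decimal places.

Proportions for species 1 (n=253): 63/253=0.2490, 91/253=0.3597, 99/253=0.3913
Σpᵢ² = 0.2490² + 0.3597² + 0.3913² = 0.062001 + 0.129384 + 0.153116 = 0.344501
B = 1 / 0.344501 = 2.9027
Bₛ = (B − 1)/(n − 1) = (2.9027 − 1)/(3 − 1) = 1.9027/2 = 0.9514

0.95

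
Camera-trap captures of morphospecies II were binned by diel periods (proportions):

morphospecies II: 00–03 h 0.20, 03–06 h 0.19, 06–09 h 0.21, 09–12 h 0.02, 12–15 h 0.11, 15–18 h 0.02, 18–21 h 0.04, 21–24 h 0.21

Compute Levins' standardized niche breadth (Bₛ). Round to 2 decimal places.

0.66

Σpᵢ² = 0.20² + 0.19² + 0.21² + 0.02² + 0.11² + 0.02² + 0.04² + 0.21² = 0.0400 + 0.0361 + 0.0441 + 0.0004 + 0.0121 + 0.0004 + 0.0016 + 0.0441 = 0.1788
B = 1 / 0.1788 = 5.5928
Bₛ = (B − 1)/(n − 1) = (5.5928 − 1)/(8 − 1) = 4.5928/7 = 0.6561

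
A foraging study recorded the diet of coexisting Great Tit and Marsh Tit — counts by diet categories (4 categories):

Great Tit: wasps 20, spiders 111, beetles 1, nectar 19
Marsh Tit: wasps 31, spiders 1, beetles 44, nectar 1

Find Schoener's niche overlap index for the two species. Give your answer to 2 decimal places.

0.17

Proportions for Great Tit (n=151): 20/151=0.1325, 111/151=0.7351, 1/151=0.0066, 19/151=0.1258
Proportions for Marsh Tit (n=77): 31/77=0.4026, 1/77=0.0130, 44/77=0.5714, 1/77=0.0130
Σ|p₁ᵢ − p₂ᵢ| = 0.2701 + 0.7221 + 0.5648 + 0.1128 = 1.6698
D = 1 − ½ × 1.6698 = 1 − 0.83490 = 0.16510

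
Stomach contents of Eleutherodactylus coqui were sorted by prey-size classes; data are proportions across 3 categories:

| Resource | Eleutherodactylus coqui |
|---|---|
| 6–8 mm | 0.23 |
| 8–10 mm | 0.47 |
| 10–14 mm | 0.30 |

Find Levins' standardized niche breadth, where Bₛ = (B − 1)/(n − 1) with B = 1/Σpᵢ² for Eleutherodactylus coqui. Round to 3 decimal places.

0.874

Σpᵢ² = 0.23² + 0.47² + 0.30² = 0.0529 + 0.2209 + 0.0900 = 0.3638
B = 1 / 0.3638 = 2.74876
Bₛ = (B − 1)/(n − 1) = (2.74876 − 1)/(3 − 1) = 1.74876/2 = 0.87438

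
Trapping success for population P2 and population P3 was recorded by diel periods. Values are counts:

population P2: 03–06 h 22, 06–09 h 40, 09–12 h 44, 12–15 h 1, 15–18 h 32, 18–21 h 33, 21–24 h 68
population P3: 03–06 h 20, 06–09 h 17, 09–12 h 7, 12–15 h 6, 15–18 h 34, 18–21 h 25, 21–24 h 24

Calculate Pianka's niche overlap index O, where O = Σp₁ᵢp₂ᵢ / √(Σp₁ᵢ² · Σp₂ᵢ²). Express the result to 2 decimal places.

Proportions for population P2 (n=240): 22/240=0.0917, 40/240=0.1667, 44/240=0.1833, 1/240=0.0042, 32/240=0.1333, 33/240=0.1375, 68/240=0.2833
Proportions for population P3 (n=133): 20/133=0.1504, 17/133=0.1278, 7/133=0.0526, 6/133=0.0451, 34/133=0.2556, 25/133=0.1880, 24/133=0.1805
Σ p₁ᵢp₂ᵢ = 0.013792 + 0.021304 + 0.009642 + 0.000189 + 0.034071 + 0.025850 + 0.051136 = 0.155984
Σp_1ᵢ² = 0.0917² + 0.1667² + 0.1833² + 0.0042² + 0.1333² + 0.1375² + 0.2833² = 0.008409 + 0.027789 + 0.033599 + 0.000018 + 0.017769 + 0.018906 + 0.080259 = 0.186749
Σp_2ᵢ² = 0.1504² + 0.1278² + 0.0526² + 0.0451² + 0.2556² + 0.1880² + 0.1805² = 0.022620 + 0.016333 + 0.002767 + 0.002034 + 0.065331 + 0.035344 + 0.032580 = 0.177009
O = 0.155984 / √(0.186749 × 0.177009) = 0.155984 / 0.1818138 = 0.8579

0.86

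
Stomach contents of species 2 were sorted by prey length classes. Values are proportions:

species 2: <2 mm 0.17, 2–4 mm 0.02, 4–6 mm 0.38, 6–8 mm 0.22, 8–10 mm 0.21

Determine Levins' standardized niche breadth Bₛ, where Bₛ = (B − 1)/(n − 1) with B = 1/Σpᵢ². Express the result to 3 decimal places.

Σpᵢ² = 0.17² + 0.02² + 0.38² + 0.22² + 0.21² = 0.0289 + 0.0004 + 0.1444 + 0.0484 + 0.0441 = 0.2662
B = 1 / 0.2662 = 3.75657
Bₛ = (B − 1)/(n − 1) = (3.75657 − 1)/(5 − 1) = 2.75657/4 = 0.68914

0.689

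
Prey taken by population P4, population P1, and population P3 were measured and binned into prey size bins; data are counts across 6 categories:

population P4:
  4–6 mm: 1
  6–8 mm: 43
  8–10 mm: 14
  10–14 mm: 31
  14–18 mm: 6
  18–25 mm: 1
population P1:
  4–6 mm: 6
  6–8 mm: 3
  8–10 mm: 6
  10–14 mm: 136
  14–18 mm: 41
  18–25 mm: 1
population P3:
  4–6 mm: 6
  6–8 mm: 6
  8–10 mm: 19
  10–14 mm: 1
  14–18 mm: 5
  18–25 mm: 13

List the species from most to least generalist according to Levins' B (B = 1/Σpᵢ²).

Proportions for population P4 (n=96): 1/96=0.0104, 43/96=0.4479, 14/96=0.1458, 31/96=0.3229, 6/96=0.0625, 1/96=0.0104
Proportions for population P1 (n=193): 6/193=0.0311, 3/193=0.0155, 6/193=0.0311, 136/193=0.7047, 41/193=0.2124, 1/193=0.0052
Proportions for population P3 (n=50): 6/50=0.1200, 6/50=0.1200, 19/50=0.3800, 1/50=0.0200, 5/50=0.1000, 13/50=0.2600
Σp_P4ᵢ² = 0.0104² + 0.4479² + 0.1458² + 0.3229² + 0.0625² + 0.0104² = 0.000108 + 0.200614 + 0.021258 + 0.104264 + 0.003906 + 0.000108 = 0.330258
B_P4 = 1 / 0.330258 = 3.0279
Σp_P1ᵢ² = 0.0311² + 0.0155² + 0.0311² + 0.7047² + 0.2124² + 0.0052² = 0.000967 + 0.000240 + 0.000967 + 0.496602 + 0.045114 + 0.000027 = 0.543917
B_P1 = 1 / 0.543917 = 1.8385
Σp_P3ᵢ² = 0.1200² + 0.1200² + 0.3800² + 0.0200² + 0.1000² + 0.2600² = 0.014400 + 0.014400 + 0.144400 + 0.000400 + 0.010000 + 0.067600 = 0.251200
B_P3 = 1 / 0.251200 = 3.9809
Ranking by B (broadest → narrowest): population P3 (3.98) > population P4 (3.03) > population P1 (1.84)

population P3 > population P4 > population P1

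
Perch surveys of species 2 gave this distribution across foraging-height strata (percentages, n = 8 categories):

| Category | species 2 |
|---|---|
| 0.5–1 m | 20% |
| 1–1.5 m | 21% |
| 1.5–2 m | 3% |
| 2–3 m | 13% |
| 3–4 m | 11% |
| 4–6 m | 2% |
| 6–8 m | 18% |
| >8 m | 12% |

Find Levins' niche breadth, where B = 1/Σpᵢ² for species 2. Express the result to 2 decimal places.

Convert percentages to proportions (divide by 100).
Σpᵢ² = 0.20² + 0.21² + 0.03² + 0.13² + 0.11² + 0.02² + 0.18² + 0.12² = 0.0400 + 0.0441 + 0.0009 + 0.0169 + 0.0121 + 0.0004 + 0.0324 + 0.0144 = 0.1612
B = 1 / 0.1612 = 6.2035

6.20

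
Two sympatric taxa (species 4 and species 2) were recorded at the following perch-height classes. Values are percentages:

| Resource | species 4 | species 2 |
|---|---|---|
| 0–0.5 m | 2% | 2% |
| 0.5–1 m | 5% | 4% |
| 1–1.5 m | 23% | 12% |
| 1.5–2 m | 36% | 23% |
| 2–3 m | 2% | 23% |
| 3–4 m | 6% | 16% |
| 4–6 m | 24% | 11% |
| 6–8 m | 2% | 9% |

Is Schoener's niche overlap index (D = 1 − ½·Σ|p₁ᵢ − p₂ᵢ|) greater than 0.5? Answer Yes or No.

Convert percentages to proportions (divide by 100).
Σ|p₁ᵢ − p₂ᵢ| = 0.00 + 0.01 + 0.11 + 0.13 + 0.21 + 0.10 + 0.13 + 0.07 = 0.76
D = 1 − ½ × 0.76 = 1 − 0.380 = 0.6200
D = 0.6200 > 0.5 → Yes.

Yes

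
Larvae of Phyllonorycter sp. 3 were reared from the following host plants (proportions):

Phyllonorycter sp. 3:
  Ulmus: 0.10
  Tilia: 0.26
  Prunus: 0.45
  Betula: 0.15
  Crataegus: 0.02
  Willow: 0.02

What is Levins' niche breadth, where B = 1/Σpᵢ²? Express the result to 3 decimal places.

3.296

Σpᵢ² = 0.10² + 0.26² + 0.45² + 0.15² + 0.02² + 0.02² = 0.0100 + 0.0676 + 0.2025 + 0.0225 + 0.0004 + 0.0004 = 0.3034
B = 1 / 0.3034 = 3.29598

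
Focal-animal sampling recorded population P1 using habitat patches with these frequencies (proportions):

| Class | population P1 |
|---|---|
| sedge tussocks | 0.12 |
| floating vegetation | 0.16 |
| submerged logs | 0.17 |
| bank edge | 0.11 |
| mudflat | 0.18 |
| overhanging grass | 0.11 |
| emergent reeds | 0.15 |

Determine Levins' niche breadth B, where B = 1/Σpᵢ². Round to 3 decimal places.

6.757

Σpᵢ² = 0.12² + 0.16² + 0.17² + 0.11² + 0.18² + 0.11² + 0.15² = 0.0144 + 0.0256 + 0.0289 + 0.0121 + 0.0324 + 0.0121 + 0.0225 = 0.1480
B = 1 / 0.1480 = 6.75676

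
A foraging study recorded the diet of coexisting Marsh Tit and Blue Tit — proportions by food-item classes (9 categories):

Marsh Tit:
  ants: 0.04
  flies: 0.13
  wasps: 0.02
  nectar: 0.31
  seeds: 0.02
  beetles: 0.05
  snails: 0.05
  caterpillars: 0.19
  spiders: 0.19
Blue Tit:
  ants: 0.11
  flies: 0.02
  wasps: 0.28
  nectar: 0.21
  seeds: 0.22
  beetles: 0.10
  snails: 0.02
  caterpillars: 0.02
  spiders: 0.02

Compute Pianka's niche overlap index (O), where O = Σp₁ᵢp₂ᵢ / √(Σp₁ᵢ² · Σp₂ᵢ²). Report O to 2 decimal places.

Σ p₁ᵢp₂ᵢ = 0.0044 + 0.0026 + 0.0056 + 0.0651 + 0.0044 + 0.0050 + 0.0010 + 0.0038 + 0.0038 = 0.0957
Σp_1ᵢ² = 0.04² + 0.13² + 0.02² + 0.31² + 0.02² + 0.05² + 0.05² + 0.19² + 0.19² = 0.0016 + 0.0169 + 0.0004 + 0.0961 + 0.0004 + 0.0025 + 0.0025 + 0.0361 + 0.0361 = 0.1926
Σp_2ᵢ² = 0.11² + 0.02² + 0.28² + 0.21² + 0.22² + 0.10² + 0.02² + 0.02² + 0.02² = 0.0121 + 0.0004 + 0.0784 + 0.0441 + 0.0484 + 0.0100 + 0.0004 + 0.0004 + 0.0004 = 0.1946
O = 0.0957 / √(0.1926 × 0.1946) = 0.0957 / 0.19360 = 0.4943

0.49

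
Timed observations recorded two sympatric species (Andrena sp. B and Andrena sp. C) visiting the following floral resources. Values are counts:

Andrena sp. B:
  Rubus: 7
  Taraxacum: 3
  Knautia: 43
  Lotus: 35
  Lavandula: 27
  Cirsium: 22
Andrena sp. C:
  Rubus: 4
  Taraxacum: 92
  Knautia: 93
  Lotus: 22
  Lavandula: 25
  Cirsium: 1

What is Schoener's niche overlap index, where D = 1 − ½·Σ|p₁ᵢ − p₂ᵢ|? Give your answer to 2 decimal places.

Proportions for Andrena sp. B (n=137): 7/137=0.0511, 3/137=0.0219, 43/137=0.3139, 35/137=0.2555, 27/137=0.1971, 22/137=0.1606
Proportions for Andrena sp. C (n=237): 4/237=0.0169, 92/237=0.3882, 93/237=0.3924, 22/237=0.0928, 25/237=0.1055, 1/237=0.0042
Σ|p₁ᵢ − p₂ᵢ| = 0.0342 + 0.3663 + 0.0785 + 0.1627 + 0.0916 + 0.1564 = 0.8897
D = 1 − ½ × 0.8897 = 1 − 0.44485 = 0.55515

0.56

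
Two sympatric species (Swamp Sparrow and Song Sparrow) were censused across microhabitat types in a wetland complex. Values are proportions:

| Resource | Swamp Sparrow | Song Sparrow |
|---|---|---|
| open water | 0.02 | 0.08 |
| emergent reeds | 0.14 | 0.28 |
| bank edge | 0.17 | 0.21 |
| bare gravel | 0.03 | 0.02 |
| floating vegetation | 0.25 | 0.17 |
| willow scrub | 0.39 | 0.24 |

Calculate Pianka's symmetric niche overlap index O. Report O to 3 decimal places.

Σ p₁ᵢp₂ᵢ = 0.0016 + 0.0392 + 0.0357 + 0.0006 + 0.0425 + 0.0936 = 0.2132
Σp_1ᵢ² = 0.02² + 0.14² + 0.17² + 0.03² + 0.25² + 0.39² = 0.0004 + 0.0196 + 0.0289 + 0.0009 + 0.0625 + 0.1521 = 0.2644
Σp_2ᵢ² = 0.08² + 0.28² + 0.21² + 0.02² + 0.17² + 0.24² = 0.0064 + 0.0784 + 0.0441 + 0.0004 + 0.0289 + 0.0576 = 0.2158
O = 0.2132 / √(0.2644 × 0.2158) = 0.2132 / 0.238867 = 0.89255

0.893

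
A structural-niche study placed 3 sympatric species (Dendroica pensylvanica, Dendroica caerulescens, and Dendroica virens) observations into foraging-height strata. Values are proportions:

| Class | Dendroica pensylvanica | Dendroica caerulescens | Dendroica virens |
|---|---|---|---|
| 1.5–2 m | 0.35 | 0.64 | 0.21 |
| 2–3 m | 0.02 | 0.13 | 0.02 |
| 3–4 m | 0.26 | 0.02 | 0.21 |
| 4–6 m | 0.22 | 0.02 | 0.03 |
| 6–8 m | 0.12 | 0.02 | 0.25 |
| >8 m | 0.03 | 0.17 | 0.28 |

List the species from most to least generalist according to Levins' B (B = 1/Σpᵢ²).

Dendroica virens > Dendroica pensylvanica > Dendroica caerulescens

Σp_pensᵢ² = 0.35² + 0.02² + 0.26² + 0.22² + 0.12² + 0.03² = 0.1225 + 0.0004 + 0.0676 + 0.0484 + 0.0144 + 0.0009 = 0.2542
B_pens = 1 / 0.2542 = 3.9339
Σp_caerᵢ² = 0.64² + 0.13² + 0.02² + 0.02² + 0.02² + 0.17² = 0.4096 + 0.0169 + 0.0004 + 0.0004 + 0.0004 + 0.0289 = 0.4566
B_caer = 1 / 0.4566 = 2.1901
Σp_vireᵢ² = 0.21² + 0.02² + 0.21² + 0.03² + 0.25² + 0.28² = 0.0441 + 0.0004 + 0.0441 + 0.0009 + 0.0625 + 0.0784 = 0.2304
B_vire = 1 / 0.2304 = 4.3403
Ranking by B (broadest → narrowest): Dendroica virens (4.34) > Dendroica pensylvanica (3.93) > Dendroica caerulescens (2.19)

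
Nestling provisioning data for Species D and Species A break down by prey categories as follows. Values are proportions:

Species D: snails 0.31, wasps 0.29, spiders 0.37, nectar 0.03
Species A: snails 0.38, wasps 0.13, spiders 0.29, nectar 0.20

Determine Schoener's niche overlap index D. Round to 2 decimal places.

0.76

Σ|p₁ᵢ − p₂ᵢ| = 0.07 + 0.16 + 0.08 + 0.17 = 0.48
D = 1 − ½ × 0.48 = 1 − 0.240 = 0.7600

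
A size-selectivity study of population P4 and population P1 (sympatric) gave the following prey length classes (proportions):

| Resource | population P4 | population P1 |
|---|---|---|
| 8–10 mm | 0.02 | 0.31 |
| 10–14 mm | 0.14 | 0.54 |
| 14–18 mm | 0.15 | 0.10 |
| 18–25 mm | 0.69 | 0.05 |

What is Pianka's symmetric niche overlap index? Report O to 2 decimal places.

Σ p₁ᵢp₂ᵢ = 0.0062 + 0.0756 + 0.0150 + 0.0345 = 0.1313
Σp_1ᵢ² = 0.02² + 0.14² + 0.15² + 0.69² = 0.0004 + 0.0196 + 0.0225 + 0.4761 = 0.5186
Σp_2ᵢ² = 0.31² + 0.54² + 0.10² + 0.05² = 0.0961 + 0.2916 + 0.0100 + 0.0025 = 0.4002
O = 0.1313 / √(0.5186 × 0.4002) = 0.1313 / 0.45557 = 0.2882

0.29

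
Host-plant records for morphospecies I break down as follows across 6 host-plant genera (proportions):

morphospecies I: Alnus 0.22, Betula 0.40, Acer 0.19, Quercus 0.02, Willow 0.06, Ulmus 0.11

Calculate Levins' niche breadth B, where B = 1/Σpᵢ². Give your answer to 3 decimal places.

Σpᵢ² = 0.22² + 0.40² + 0.19² + 0.02² + 0.06² + 0.11² = 0.0484 + 0.1600 + 0.0361 + 0.0004 + 0.0036 + 0.0121 = 0.2606
B = 1 / 0.2606 = 3.83730

3.837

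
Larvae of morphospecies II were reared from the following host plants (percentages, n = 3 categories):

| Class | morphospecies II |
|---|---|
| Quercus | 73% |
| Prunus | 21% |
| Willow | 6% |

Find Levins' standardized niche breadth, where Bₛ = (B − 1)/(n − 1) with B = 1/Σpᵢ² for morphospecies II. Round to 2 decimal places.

Convert percentages to proportions (divide by 100).
Σpᵢ² = 0.73² + 0.21² + 0.06² = 0.5329 + 0.0441 + 0.0036 = 0.5806
B = 1 / 0.5806 = 1.7224
Bₛ = (B − 1)/(n − 1) = (1.7224 − 1)/(3 − 1) = 0.7224/2 = 0.3612

0.36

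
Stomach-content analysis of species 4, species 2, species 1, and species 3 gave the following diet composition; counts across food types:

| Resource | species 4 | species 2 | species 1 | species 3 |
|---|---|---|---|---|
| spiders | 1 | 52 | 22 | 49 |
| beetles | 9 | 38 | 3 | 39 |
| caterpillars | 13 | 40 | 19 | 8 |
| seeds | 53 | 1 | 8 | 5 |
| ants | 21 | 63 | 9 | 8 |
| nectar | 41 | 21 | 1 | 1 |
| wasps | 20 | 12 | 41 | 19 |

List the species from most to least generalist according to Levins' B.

Proportions for species 4 (n=158): 1/158=0.0063, 9/158=0.0570, 13/158=0.0823, 53/158=0.3354, 21/158=0.1329, 41/158=0.2595, 20/158=0.1266
Proportions for species 2 (n=227): 52/227=0.2291, 38/227=0.1674, 40/227=0.1762, 1/227=0.0044, 63/227=0.2775, 21/227=0.0925, 12/227=0.0529
Proportions for species 1 (n=103): 22/103=0.2136, 3/103=0.0291, 19/103=0.1845, 8/103=0.0777, 9/103=0.0874, 1/103=0.0097, 41/103=0.3981
Proportions for species 3 (n=129): 49/129=0.3798, 39/129=0.3023, 8/129=0.0620, 5/129=0.0388, 8/129=0.0620, 1/129=0.0078, 19/129=0.1473
Σp_4ᵢ² = 0.0063² + 0.0570² + 0.0823² + 0.3354² + 0.1329² + 0.2595² + 0.1266² = 0.000040 + 0.003249 + 0.006773 + 0.112493 + 0.017662 + 0.067340 + 0.016028 = 0.223585
B_4 = 1 / 0.223585 = 4.4726
Σp_2ᵢ² = 0.2291² + 0.1674² + 0.1762² + 0.0044² + 0.2775² + 0.0925² + 0.0529² = 0.052487 + 0.028023 + 0.031046 + 0.000019 + 0.077006 + 0.008556 + 0.002798 = 0.199935
B_2 = 1 / 0.199935 = 5.0016
Σp_1ᵢ² = 0.2136² + 0.0291² + 0.1845² + 0.0777² + 0.0874² + 0.0097² + 0.3981² = 0.045625 + 0.000847 + 0.034040 + 0.006037 + 0.007639 + 0.000094 + 0.158484 = 0.252766
B_1 = 1 / 0.252766 = 3.9562
Σp_3ᵢ² = 0.3798² + 0.3023² + 0.0620² + 0.0388² + 0.0620² + 0.0078² + 0.1473² = 0.144248 + 0.091385 + 0.003844 + 0.001505 + 0.003844 + 0.000061 + 0.021697 = 0.266584
B_3 = 1 / 0.266584 = 3.7512
Ranking by B (broadest → narrowest): species 2 (5.00) > species 4 (4.47) > species 1 (3.96) > species 3 (3.75)

species 2 > species 4 > species 1 > species 3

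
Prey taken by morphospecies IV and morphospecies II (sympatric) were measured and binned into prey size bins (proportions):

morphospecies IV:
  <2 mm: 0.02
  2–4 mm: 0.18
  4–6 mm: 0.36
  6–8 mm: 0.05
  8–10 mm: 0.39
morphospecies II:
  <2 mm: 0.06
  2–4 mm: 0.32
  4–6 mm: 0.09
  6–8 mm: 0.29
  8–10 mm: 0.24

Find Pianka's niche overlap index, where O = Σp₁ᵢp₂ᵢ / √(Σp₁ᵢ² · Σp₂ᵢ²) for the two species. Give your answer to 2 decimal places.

Σ p₁ᵢp₂ᵢ = 0.0012 + 0.0576 + 0.0324 + 0.0145 + 0.0936 = 0.1993
Σp_1ᵢ² = 0.02² + 0.18² + 0.36² + 0.05² + 0.39² = 0.0004 + 0.0324 + 0.1296 + 0.0025 + 0.1521 = 0.3170
Σp_2ᵢ² = 0.06² + 0.32² + 0.09² + 0.29² + 0.24² = 0.0036 + 0.1024 + 0.0081 + 0.0841 + 0.0576 = 0.2558
O = 0.1993 / √(0.3170 × 0.2558) = 0.1993 / 0.28476 = 0.6999

0.70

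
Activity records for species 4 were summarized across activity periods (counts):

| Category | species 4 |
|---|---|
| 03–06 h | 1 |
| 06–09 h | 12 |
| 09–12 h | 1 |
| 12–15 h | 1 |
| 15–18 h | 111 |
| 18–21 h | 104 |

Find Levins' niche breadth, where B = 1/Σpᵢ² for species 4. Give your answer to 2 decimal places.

Proportions for species 4 (n=230): 1/230=0.0043, 12/230=0.0522, 1/230=0.0043, 1/230=0.0043, 111/230=0.4826, 104/230=0.4522
Σpᵢ² = 0.0043² + 0.0522² + 0.0043² + 0.0043² + 0.4826² + 0.4522² = 0.000018 + 0.002725 + 0.000018 + 0.000018 + 0.232903 + 0.204485 = 0.440167
B = 1 / 0.440167 = 2.2719

2.27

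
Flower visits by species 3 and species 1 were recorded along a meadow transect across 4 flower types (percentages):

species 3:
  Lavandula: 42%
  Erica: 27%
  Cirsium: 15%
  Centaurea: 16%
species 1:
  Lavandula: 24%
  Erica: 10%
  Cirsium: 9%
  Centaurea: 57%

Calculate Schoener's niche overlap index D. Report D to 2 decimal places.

Convert percentages to proportions (divide by 100).
Σ|p₁ᵢ − p₂ᵢ| = 0.18 + 0.17 + 0.06 + 0.41 = 0.82
D = 1 − ½ × 0.82 = 1 − 0.410 = 0.5900

0.59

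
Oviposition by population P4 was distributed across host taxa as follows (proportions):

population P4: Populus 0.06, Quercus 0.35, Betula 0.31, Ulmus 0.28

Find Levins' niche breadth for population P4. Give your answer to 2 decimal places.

3.33

Σpᵢ² = 0.06² + 0.35² + 0.31² + 0.28² = 0.0036 + 0.1225 + 0.0961 + 0.0784 = 0.3006
B = 1 / 0.3006 = 3.3267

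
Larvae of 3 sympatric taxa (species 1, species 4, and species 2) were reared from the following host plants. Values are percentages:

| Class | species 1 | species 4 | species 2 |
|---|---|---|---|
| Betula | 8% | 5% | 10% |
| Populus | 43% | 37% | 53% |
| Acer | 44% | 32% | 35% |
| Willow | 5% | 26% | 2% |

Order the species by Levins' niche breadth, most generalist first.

Convert percentages to proportions (divide by 100).
Σp_1ᵢ² = 0.08² + 0.43² + 0.44² + 0.05² = 0.0064 + 0.1849 + 0.1936 + 0.0025 = 0.3874
B_1 = 1 / 0.3874 = 2.5813
Σp_4ᵢ² = 0.05² + 0.37² + 0.32² + 0.26² = 0.0025 + 0.1369 + 0.1024 + 0.0676 = 0.3094
B_4 = 1 / 0.3094 = 3.2321
Σp_2ᵢ² = 0.10² + 0.53² + 0.35² + 0.02² = 0.0100 + 0.2809 + 0.1225 + 0.0004 = 0.4138
B_2 = 1 / 0.4138 = 2.4166
Ranking by B (broadest → narrowest): species 4 (3.23) > species 1 (2.58) > species 2 (2.42)

species 4 > species 1 > species 2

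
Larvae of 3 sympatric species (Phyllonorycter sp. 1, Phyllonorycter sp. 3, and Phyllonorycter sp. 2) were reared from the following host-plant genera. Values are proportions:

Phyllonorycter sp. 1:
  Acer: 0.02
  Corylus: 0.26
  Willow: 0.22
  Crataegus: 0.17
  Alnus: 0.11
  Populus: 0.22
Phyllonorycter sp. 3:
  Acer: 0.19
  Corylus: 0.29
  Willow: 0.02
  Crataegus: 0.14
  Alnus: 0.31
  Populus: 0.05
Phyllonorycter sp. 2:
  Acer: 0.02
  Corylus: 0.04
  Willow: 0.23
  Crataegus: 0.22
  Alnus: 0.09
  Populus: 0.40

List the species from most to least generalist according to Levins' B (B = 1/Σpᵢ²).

Phyllonorycter sp. 1 > Phyllonorycter sp. 3 > Phyllonorycter sp. 2

Σp_1ᵢ² = 0.02² + 0.26² + 0.22² + 0.17² + 0.11² + 0.22² = 0.0004 + 0.0676 + 0.0484 + 0.0289 + 0.0121 + 0.0484 = 0.2058
B_1 = 1 / 0.2058 = 4.8591
Σp_3ᵢ² = 0.19² + 0.29² + 0.02² + 0.14² + 0.31² + 0.05² = 0.0361 + 0.0841 + 0.0004 + 0.0196 + 0.0961 + 0.0025 = 0.2388
B_3 = 1 / 0.2388 = 4.1876
Σp_2ᵢ² = 0.02² + 0.04² + 0.23² + 0.22² + 0.09² + 0.40² = 0.0004 + 0.0016 + 0.0529 + 0.0484 + 0.0081 + 0.1600 = 0.2714
B_2 = 1 / 0.2714 = 3.6846
Ranking by B (broadest → narrowest): Phyllonorycter sp. 1 (4.86) > Phyllonorycter sp. 3 (4.19) > Phyllonorycter sp. 2 (3.68)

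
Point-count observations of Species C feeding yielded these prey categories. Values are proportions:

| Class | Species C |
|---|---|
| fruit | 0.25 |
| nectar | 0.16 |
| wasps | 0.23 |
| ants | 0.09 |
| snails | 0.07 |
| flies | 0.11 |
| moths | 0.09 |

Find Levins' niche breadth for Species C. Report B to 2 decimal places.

5.74

Σpᵢ² = 0.25² + 0.16² + 0.23² + 0.09² + 0.07² + 0.11² + 0.09² = 0.0625 + 0.0256 + 0.0529 + 0.0081 + 0.0049 + 0.0121 + 0.0081 = 0.1742
B = 1 / 0.1742 = 5.7405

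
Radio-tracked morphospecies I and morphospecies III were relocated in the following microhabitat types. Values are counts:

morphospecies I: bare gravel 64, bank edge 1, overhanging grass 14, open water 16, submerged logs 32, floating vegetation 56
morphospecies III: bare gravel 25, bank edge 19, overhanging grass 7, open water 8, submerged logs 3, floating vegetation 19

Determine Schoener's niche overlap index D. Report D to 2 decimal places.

0.75

Proportions for morphospecies I (n=183): 64/183=0.3497, 1/183=0.0055, 14/183=0.0765, 16/183=0.0874, 32/183=0.1749, 56/183=0.3060
Proportions for morphospecies III (n=81): 25/81=0.3086, 19/81=0.2346, 7/81=0.0864, 8/81=0.0988, 3/81=0.0370, 19/81=0.2346
Σ|p₁ᵢ − p₂ᵢ| = 0.0411 + 0.2291 + 0.0099 + 0.0114 + 0.1379 + 0.0714 = 0.5008
D = 1 − ½ × 0.5008 = 1 − 0.25040 = 0.74960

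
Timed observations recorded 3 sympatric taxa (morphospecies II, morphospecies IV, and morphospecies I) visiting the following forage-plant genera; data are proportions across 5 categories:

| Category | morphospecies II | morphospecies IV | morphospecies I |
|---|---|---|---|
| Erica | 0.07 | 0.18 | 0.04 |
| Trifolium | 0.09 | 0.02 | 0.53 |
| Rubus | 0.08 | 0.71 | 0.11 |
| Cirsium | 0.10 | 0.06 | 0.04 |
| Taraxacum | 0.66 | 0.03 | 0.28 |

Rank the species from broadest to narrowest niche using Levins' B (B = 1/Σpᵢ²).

morphospecies I > morphospecies II > morphospecies IV

Σp_IIᵢ² = 0.07² + 0.09² + 0.08² + 0.10² + 0.66² = 0.0049 + 0.0081 + 0.0064 + 0.0100 + 0.4356 = 0.4650
B_II = 1 / 0.4650 = 2.1505
Σp_IVᵢ² = 0.18² + 0.02² + 0.71² + 0.06² + 0.03² = 0.0324 + 0.0004 + 0.5041 + 0.0036 + 0.0009 = 0.5414
B_IV = 1 / 0.5414 = 1.8471
Σp_Iᵢ² = 0.04² + 0.53² + 0.11² + 0.04² + 0.28² = 0.0016 + 0.2809 + 0.0121 + 0.0016 + 0.0784 = 0.3746
B_I = 1 / 0.3746 = 2.6695
Ranking by B (broadest → narrowest): morphospecies I (2.67) > morphospecies II (2.15) > morphospecies IV (1.85)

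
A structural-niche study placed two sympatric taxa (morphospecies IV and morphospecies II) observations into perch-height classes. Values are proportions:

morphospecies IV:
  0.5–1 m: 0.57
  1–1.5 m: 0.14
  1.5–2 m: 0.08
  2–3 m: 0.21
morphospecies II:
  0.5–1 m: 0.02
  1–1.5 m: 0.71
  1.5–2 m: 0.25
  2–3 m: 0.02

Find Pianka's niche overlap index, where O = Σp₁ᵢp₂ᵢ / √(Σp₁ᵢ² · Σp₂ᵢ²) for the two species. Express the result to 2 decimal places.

Σ p₁ᵢp₂ᵢ = 0.0114 + 0.0994 + 0.0200 + 0.0042 = 0.1350
Σp_1ᵢ² = 0.57² + 0.14² + 0.08² + 0.21² = 0.3249 + 0.0196 + 0.0064 + 0.0441 = 0.3950
Σp_2ᵢ² = 0.02² + 0.71² + 0.25² + 0.02² = 0.0004 + 0.5041 + 0.0625 + 0.0004 = 0.5674
O = 0.1350 / √(0.3950 × 0.5674) = 0.1350 / 0.47342 = 0.2852

0.29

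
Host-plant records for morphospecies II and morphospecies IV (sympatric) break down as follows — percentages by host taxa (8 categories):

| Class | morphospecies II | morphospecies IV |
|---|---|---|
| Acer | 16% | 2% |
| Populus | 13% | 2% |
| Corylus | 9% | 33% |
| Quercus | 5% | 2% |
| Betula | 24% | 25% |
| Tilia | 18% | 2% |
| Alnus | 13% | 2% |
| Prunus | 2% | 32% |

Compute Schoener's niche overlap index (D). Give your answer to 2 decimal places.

0.45

Convert percentages to proportions (divide by 100).
Σ|p₁ᵢ − p₂ᵢ| = 0.14 + 0.11 + 0.24 + 0.03 + 0.01 + 0.16 + 0.11 + 0.30 = 1.10
D = 1 − ½ × 1.10 = 1 − 0.550 = 0.4500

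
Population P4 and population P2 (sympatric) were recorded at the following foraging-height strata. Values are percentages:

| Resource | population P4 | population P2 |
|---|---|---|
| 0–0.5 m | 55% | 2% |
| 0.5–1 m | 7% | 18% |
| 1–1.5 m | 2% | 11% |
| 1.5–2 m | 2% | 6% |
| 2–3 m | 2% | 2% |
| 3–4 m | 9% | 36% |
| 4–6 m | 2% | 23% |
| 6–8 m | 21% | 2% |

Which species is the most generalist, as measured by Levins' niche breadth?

population P2

Convert percentages to proportions (divide by 100).
Σp_P4ᵢ² = 0.55² + 0.07² + 0.02² + 0.02² + 0.02² + 0.09² + 0.02² + 0.21² = 0.3025 + 0.0049 + 0.0004 + 0.0004 + 0.0004 + 0.0081 + 0.0004 + 0.0441 = 0.3612
B_P4 = 1 / 0.3612 = 2.7685
Σp_P2ᵢ² = 0.02² + 0.18² + 0.11² + 0.06² + 0.02² + 0.36² + 0.23² + 0.02² = 0.0004 + 0.0324 + 0.0121 + 0.0036 + 0.0004 + 0.1296 + 0.0529 + 0.0004 = 0.2318
B_P2 = 1 / 0.2318 = 4.3141
Highest B → broadest niche (most generalist): population P2 (B = 4.31).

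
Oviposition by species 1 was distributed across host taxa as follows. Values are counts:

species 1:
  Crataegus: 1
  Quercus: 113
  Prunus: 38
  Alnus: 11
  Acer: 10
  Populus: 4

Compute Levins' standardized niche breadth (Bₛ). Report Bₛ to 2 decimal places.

0.23

Proportions for species 1 (n=177): 1/177=0.0056, 113/177=0.6384, 38/177=0.2147, 11/177=0.0621, 10/177=0.0565, 4/177=0.0226
Σpᵢ² = 0.0056² + 0.6384² + 0.2147² + 0.0621² + 0.0565² + 0.0226² = 0.000031 + 0.407555 + 0.046096 + 0.003856 + 0.003192 + 0.000511 = 0.461241
B = 1 / 0.461241 = 2.1681
Bₛ = (B − 1)/(n − 1) = (2.1681 − 1)/(6 − 1) = 1.1681/5 = 0.2336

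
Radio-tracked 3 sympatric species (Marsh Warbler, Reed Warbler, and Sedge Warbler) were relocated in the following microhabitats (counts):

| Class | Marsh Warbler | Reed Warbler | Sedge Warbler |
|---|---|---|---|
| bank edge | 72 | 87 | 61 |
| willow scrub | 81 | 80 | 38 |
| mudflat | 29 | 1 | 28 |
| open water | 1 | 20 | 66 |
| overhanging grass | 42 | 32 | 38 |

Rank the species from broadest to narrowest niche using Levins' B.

Proportions for Marsh Warbler (n=225): 72/225=0.3200, 81/225=0.3600, 29/225=0.1289, 1/225=0.0044, 42/225=0.1867
Proportions for Reed Warbler (n=220): 87/220=0.3955, 80/220=0.3636, 1/220=0.0045, 20/220=0.0909, 32/220=0.1455
Proportions for Sedge Warbler (n=231): 61/231=0.2641, 38/231=0.1645, 28/231=0.1212, 66/231=0.2857, 38/231=0.1645
Σp_Marsᵢ² = 0.3200² + 0.3600² + 0.1289² + 0.0044² + 0.1867² = 0.102400 + 0.129600 + 0.016615 + 0.000019 + 0.034857 = 0.283491
B_Mars = 1 / 0.283491 = 3.5274
Σp_Reedᵢ² = 0.3955² + 0.3636² + 0.0045² + 0.0909² + 0.1455² = 0.156420 + 0.132205 + 0.000020 + 0.008263 + 0.021170 = 0.318078
B_Reed = 1 / 0.318078 = 3.1439
Σp_Sedgᵢ² = 0.2641² + 0.1645² + 0.1212² + 0.2857² + 0.1645² = 0.069749 + 0.027060 + 0.014689 + 0.081624 + 0.027060 = 0.220182
B_Sedg = 1 / 0.220182 = 4.5417
Ranking by B (broadest → narrowest): Sedge Warbler (4.54) > Marsh Warbler (3.53) > Reed Warbler (3.14)

Sedge Warbler > Marsh Warbler > Reed Warbler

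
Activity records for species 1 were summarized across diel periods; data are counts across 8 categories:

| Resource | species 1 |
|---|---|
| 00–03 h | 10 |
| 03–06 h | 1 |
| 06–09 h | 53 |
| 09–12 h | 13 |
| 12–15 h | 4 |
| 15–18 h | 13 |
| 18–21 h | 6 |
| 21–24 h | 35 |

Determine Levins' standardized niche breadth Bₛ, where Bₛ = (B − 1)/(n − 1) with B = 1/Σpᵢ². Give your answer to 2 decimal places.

Proportions for species 1 (n=135): 10/135=0.0741, 1/135=0.0074, 53/135=0.3926, 13/135=0.0963, 4/135=0.0296, 13/135=0.0963, 6/135=0.0444, 35/135=0.2593
Σpᵢ² = 0.0741² + 0.0074² + 0.3926² + 0.0963² + 0.0296² + 0.0963² + 0.0444² + 0.2593² = 0.005491 + 0.000055 + 0.154135 + 0.009274 + 0.000876 + 0.009274 + 0.001971 + 0.067236 = 0.248312
B = 1 / 0.248312 = 4.0272
Bₛ = (B − 1)/(n − 1) = (4.0272 − 1)/(8 − 1) = 3.0272/7 = 0.4325

0.43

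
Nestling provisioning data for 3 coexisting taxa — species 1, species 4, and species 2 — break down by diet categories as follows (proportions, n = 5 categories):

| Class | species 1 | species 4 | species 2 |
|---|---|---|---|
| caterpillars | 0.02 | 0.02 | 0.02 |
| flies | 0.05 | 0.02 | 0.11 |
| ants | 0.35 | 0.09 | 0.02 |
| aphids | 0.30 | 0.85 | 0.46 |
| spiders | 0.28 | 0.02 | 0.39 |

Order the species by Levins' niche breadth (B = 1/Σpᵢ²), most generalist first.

species 1 > species 2 > species 4

Σp_1ᵢ² = 0.02² + 0.05² + 0.35² + 0.30² + 0.28² = 0.0004 + 0.0025 + 0.1225 + 0.0900 + 0.0784 = 0.2938
B_1 = 1 / 0.2938 = 3.4037
Σp_4ᵢ² = 0.02² + 0.02² + 0.09² + 0.85² + 0.02² = 0.0004 + 0.0004 + 0.0081 + 0.7225 + 0.0004 = 0.7318
B_4 = 1 / 0.7318 = 1.3665
Σp_2ᵢ² = 0.02² + 0.11² + 0.02² + 0.46² + 0.39² = 0.0004 + 0.0121 + 0.0004 + 0.2116 + 0.1521 = 0.3766
B_2 = 1 / 0.3766 = 2.6553
Ranking by B (broadest → narrowest): species 1 (3.40) > species 2 (2.66) > species 4 (1.37)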